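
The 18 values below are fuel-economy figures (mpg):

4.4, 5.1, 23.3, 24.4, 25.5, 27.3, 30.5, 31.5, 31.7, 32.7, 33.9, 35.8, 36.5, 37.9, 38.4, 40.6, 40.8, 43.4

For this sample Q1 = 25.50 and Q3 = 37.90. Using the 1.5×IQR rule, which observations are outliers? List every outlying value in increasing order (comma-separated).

4.4, 5.1

IQR = Q3 − Q1 = 37.90 − 25.50 = 12.40.
Lower fence = Q1 − 1.5·IQR = 25.50 − 18.60 = 6.90.
Upper fence = Q3 + 1.5·IQR = 37.90 + 18.60 = 56.50.
4.4 < 6.90 → outlier.
5.1 < 6.90 → outlier.
All remaining values lie within [6.90, 56.50].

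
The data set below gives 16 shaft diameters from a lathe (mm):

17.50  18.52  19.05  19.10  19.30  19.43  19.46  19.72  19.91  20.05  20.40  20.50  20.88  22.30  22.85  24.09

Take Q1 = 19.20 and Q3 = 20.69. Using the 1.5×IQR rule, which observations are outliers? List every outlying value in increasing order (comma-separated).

IQR = Q3 − Q1 = 20.69 − 19.20 = 1.49.
Lower fence = Q1 − 1.5·IQR = 19.20 − 2.235 = 16.965.
Upper fence = Q3 + 1.5·IQR = 20.69 + 2.235 = 22.925.
24.09 > 22.925 → outlier.
All remaining values lie within [16.965, 22.925].

24.09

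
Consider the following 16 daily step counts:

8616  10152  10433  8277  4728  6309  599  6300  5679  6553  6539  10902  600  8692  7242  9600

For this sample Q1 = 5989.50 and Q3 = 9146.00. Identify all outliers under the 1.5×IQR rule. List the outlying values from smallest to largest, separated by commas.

599, 600

IQR = Q3 − Q1 = 9146.00 − 5989.50 = 3156.50.
Lower fence = Q1 − 1.5·IQR = 5989.50 − 4734.75 = 1254.75.
Upper fence = Q3 + 1.5·IQR = 9146.00 + 4734.75 = 13880.75.
599 < 1254.75 → outlier.
600 < 1254.75 → outlier.
All remaining values lie within [1254.75, 13880.75].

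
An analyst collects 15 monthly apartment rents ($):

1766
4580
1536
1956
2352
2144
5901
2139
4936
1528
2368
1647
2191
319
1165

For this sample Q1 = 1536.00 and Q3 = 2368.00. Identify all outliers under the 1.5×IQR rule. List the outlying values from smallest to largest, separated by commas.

4580, 4936, 5901

IQR = Q3 − Q1 = 2368.00 − 1536.00 = 832.00.
Lower fence = Q1 − 1.5·IQR = 1536.00 − 1248.00 = 288.00.
Upper fence = Q3 + 1.5·IQR = 2368.00 + 1248.00 = 3616.00.
4580 > 3616.00 → outlier.
4936 > 3616.00 → outlier.
5901 > 3616.00 → outlier.
All remaining values lie within [288.00, 3616.00].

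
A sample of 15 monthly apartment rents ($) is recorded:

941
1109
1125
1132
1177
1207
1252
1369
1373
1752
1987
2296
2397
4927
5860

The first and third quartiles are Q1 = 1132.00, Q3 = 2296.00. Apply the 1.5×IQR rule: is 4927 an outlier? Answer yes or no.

IQR = Q3 − Q1 = 2296.00 − 1132.00 = 1164.00.
Lower fence = Q1 − 1.5·IQR = 1132.00 − 1746.00 = -614.00.
Upper fence = Q3 + 1.5·IQR = 2296.00 + 1746.00 = 4042.00.
4927 lies above the upper fence.

yes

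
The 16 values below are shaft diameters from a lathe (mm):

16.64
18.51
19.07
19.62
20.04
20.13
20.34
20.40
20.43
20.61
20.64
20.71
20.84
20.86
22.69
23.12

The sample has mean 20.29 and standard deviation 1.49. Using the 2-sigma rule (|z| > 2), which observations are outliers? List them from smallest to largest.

Cutoffs at x̄ ± 2s: 20.29 ± 2·1.49 = [17.31, 23.27].
16.64: z = -2.45, |z| > 2 → outlier.
Every other value lies within [17.31, 23.27].

16.64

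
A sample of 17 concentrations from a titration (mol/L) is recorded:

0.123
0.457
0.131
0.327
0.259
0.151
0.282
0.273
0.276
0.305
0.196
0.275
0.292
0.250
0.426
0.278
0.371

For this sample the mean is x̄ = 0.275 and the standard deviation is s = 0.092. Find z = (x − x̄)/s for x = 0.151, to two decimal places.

-1.35

z = (0.151 − 0.275) / 0.092 = -1.35.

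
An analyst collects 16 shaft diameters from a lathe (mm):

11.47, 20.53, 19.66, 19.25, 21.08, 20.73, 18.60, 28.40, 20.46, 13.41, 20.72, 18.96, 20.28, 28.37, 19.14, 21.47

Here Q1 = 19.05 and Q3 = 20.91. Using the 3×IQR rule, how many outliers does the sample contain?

4

IQR = 1.86; fences at 19.05 − 5.58 = 13.47 and 20.91 + 5.58 = 26.49.
Outside the cutoffs: 11.47, 13.41, 28.37, 28.40.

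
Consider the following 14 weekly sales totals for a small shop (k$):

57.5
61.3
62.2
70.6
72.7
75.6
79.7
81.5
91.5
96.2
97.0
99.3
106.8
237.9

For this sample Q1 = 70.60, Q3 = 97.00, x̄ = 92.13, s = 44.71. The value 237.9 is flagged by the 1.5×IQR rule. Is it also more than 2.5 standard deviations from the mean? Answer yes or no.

z = (237.9 − 92.13) / 44.71 = 3.26.
|z| = 3.26 > 2.5.

yes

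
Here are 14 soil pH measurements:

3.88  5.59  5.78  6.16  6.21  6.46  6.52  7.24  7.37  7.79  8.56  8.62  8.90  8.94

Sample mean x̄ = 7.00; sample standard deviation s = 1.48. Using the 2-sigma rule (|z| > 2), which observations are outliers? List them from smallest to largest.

3.88

Cutoffs at x̄ ± 2s: 7.00 ± 2·1.48 = [4.04, 9.96].
3.88: z = -2.11, |z| > 2 → outlier.
Every other value lies within [4.04, 9.96].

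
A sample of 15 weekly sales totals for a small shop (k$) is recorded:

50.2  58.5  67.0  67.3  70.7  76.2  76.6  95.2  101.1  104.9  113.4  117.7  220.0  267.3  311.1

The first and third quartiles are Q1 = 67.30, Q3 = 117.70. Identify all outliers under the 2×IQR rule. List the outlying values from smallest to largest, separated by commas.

IQR = Q3 − Q1 = 117.70 − 67.30 = 50.40.
Lower fence = Q1 − 2·IQR = 67.30 − 100.80 = -33.50.
Upper fence = Q3 + 2·IQR = 117.70 + 100.80 = 218.50.
220.0 > 218.50 → outlier.
267.3 > 218.50 → outlier.
311.1 > 218.50 → outlier.
All remaining values lie within [-33.50, 218.50].

220.0, 267.3, 311.1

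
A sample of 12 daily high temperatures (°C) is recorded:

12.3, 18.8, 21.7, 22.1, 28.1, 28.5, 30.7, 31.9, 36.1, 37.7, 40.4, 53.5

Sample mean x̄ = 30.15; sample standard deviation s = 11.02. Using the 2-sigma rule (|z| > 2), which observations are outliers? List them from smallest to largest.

53.5

Cutoffs at x̄ ± 2s: 30.15 ± 2·11.02 = [8.11, 52.19].
53.5: z = 2.12, |z| > 2 → outlier.
Every other value lies within [8.11, 52.19].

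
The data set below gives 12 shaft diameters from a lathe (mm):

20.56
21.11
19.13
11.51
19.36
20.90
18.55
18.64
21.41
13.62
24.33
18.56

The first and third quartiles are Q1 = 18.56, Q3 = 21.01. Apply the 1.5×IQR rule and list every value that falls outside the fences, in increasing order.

11.51, 13.62

IQR = Q3 − Q1 = 21.01 − 18.56 = 2.45.
Lower fence = Q1 − 1.5·IQR = 18.56 − 3.675 = 14.885.
Upper fence = Q3 + 1.5·IQR = 21.01 + 3.675 = 24.685.
11.51 < 14.885 → outlier.
13.62 < 14.885 → outlier.
All remaining values lie within [14.885, 24.685].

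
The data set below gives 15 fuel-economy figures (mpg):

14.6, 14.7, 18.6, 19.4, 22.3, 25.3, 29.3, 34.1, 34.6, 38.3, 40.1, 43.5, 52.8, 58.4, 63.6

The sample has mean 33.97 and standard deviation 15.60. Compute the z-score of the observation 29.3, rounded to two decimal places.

z = (29.3 − 33.97) / 15.60 = -0.30.

-0.30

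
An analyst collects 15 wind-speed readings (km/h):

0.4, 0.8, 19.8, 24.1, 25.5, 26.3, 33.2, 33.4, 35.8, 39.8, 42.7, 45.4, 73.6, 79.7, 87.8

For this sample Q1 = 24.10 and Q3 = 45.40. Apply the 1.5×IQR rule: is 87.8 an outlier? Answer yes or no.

IQR = Q3 − Q1 = 45.40 − 24.10 = 21.30.
Lower fence = Q1 − 1.5·IQR = 24.10 − 31.95 = -7.85.
Upper fence = Q3 + 1.5·IQR = 45.40 + 31.95 = 77.35.
87.8 lies above the upper fence.

yes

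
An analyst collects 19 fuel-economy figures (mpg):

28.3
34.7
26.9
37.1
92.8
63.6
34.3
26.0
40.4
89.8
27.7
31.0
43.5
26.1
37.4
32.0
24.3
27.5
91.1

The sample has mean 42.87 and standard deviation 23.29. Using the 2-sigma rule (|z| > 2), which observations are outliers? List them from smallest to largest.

Cutoffs at x̄ ± 2s: 42.87 ± 2·23.29 = [-3.71, 89.45].
89.8: z = 2.02, |z| > 2 → outlier.
91.1: z = 2.07, |z| > 2 → outlier.
92.8: z = 2.14, |z| > 2 → outlier.
Every other value lies within [-3.71, 89.45].

89.8, 91.1, 92.8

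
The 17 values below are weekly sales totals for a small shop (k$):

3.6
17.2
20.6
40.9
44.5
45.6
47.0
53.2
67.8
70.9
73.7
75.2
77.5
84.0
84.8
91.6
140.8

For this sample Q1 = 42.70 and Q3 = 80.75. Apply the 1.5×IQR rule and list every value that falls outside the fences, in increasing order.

140.8

IQR = Q3 − Q1 = 80.75 − 42.70 = 38.05.
Lower fence = Q1 − 1.5·IQR = 42.70 − 57.075 = -14.375.
Upper fence = Q3 + 1.5·IQR = 80.75 + 57.075 = 137.825.
140.8 > 137.825 → outlier.
All remaining values lie within [-14.375, 137.825].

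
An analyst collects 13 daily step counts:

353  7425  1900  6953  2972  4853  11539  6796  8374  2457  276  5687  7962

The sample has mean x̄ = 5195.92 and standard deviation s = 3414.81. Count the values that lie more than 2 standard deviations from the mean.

0

Cutoffs: x̄ ± 2s = [-1633.70, 12025.54].
Every value lies within the cutoffs.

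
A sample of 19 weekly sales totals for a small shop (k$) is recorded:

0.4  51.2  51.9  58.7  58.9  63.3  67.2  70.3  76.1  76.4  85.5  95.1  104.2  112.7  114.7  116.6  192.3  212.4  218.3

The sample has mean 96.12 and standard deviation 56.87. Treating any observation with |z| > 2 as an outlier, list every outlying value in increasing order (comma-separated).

Cutoffs at x̄ ± 2s: 96.12 ± 2·56.87 = [-17.62, 209.86].
212.4: z = 2.04, |z| > 2 → outlier.
218.3: z = 2.15, |z| > 2 → outlier.
Every other value lies within [-17.62, 209.86].

212.4, 218.3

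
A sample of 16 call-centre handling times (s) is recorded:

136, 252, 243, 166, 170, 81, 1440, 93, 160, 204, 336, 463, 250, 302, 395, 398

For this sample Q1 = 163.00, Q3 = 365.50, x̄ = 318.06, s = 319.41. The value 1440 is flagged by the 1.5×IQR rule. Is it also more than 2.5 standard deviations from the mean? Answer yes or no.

yes

z = (1440 − 318.06) / 319.41 = 3.51.
|z| = 3.51 > 2.5.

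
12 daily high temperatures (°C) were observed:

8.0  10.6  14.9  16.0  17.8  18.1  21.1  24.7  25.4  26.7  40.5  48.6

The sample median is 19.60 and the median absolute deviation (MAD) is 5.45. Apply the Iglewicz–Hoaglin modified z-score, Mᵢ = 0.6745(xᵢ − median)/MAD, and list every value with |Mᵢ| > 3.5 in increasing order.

48.6

|Mᵢ| > 3.5 ⇔ |xᵢ − 19.60| > 3.5·5.45/0.6745 = 28.28.
So outliers lie outside [-8.68, 47.88].
48.6: M = 3.59 → outlier.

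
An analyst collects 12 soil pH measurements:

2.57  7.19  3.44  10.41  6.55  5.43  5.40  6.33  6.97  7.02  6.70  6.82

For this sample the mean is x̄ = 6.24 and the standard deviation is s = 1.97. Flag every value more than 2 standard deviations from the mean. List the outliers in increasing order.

Cutoffs at x̄ ± 2s: 6.24 ± 2·1.97 = [2.30, 10.18].
10.41: z = 2.12, |z| > 2 → outlier.
Every other value lies within [2.30, 10.18].

10.41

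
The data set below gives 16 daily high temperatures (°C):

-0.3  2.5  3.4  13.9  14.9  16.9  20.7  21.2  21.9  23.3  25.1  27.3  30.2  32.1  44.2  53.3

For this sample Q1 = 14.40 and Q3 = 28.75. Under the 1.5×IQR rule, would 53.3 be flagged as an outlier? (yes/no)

yes

IQR = Q3 − Q1 = 28.75 − 14.40 = 14.35.
Lower fence = Q1 − 1.5·IQR = 14.40 − 21.525 = -7.125.
Upper fence = Q3 + 1.5·IQR = 28.75 + 21.525 = 50.275.
53.3 lies above the upper fence.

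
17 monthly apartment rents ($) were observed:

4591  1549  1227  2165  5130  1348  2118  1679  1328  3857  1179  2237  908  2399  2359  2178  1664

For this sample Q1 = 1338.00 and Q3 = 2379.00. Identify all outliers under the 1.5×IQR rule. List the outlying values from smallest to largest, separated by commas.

IQR = Q3 − Q1 = 2379.00 − 1338.00 = 1041.00.
Lower fence = Q1 − 1.5·IQR = 1338.00 − 1561.50 = -223.50.
Upper fence = Q3 + 1.5·IQR = 2379.00 + 1561.50 = 3940.50.
4591 > 3940.50 → outlier.
5130 > 3940.50 → outlier.
All remaining values lie within [-223.50, 3940.50].

4591, 5130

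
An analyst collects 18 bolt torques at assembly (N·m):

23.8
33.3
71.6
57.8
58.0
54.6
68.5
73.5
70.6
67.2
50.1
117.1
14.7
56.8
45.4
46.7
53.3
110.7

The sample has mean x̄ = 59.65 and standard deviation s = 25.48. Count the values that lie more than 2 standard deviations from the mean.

2

Cutoffs: x̄ ± 2s = [8.69, 110.61].
Outside the cutoffs: 110.7, 117.1.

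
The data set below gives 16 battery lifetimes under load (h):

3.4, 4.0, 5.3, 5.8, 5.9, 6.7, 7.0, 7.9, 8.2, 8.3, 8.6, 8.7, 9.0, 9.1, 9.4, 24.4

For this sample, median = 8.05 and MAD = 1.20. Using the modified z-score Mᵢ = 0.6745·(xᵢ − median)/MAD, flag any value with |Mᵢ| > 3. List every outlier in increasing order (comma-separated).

|Mᵢ| > 3 ⇔ |xᵢ − 8.05| > 3·1.20/0.6745 = 5.34.
So outliers lie outside [2.71, 13.39].
24.4: M = 9.19 → outlier.

24.4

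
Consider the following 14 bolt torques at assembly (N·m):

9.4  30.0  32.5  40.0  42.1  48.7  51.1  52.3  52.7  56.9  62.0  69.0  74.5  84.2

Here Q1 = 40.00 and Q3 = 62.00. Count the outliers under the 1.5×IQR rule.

0

IQR = 22.00; fences at 40.00 − 33.00 = 7.00 and 62.00 + 33.00 = 95.00.
Every value lies within the cutoffs.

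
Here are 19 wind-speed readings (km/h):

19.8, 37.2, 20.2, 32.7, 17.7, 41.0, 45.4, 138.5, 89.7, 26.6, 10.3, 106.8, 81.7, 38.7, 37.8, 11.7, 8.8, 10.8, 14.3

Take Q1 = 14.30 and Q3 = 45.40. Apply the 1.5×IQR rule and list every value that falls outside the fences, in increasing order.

106.8, 138.5

IQR = Q3 − Q1 = 45.40 − 14.30 = 31.10.
Lower fence = Q1 − 1.5·IQR = 14.30 − 46.65 = -32.35.
Upper fence = Q3 + 1.5·IQR = 45.40 + 46.65 = 92.05.
106.8 > 92.05 → outlier.
138.5 > 92.05 → outlier.
All remaining values lie within [-32.35, 92.05].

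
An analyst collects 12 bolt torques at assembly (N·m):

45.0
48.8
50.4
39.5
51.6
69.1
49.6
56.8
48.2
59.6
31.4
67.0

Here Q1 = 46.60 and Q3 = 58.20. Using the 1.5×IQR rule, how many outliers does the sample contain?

0

IQR = 11.60; fences at 46.60 − 17.40 = 29.20 and 58.20 + 17.40 = 75.60.
Every value lies within the cutoffs.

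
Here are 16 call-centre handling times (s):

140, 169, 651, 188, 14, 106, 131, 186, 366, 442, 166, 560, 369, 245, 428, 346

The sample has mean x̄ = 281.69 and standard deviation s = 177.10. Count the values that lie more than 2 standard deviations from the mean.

1

Cutoffs: x̄ ± 2s = [-72.51, 635.89].
Outside the cutoffs: 651.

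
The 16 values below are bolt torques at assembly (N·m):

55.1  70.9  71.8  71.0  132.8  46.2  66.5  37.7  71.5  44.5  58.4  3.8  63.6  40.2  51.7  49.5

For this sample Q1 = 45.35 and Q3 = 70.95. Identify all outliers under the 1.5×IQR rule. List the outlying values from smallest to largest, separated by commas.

3.8, 132.8

IQR = Q3 − Q1 = 70.95 − 45.35 = 25.60.
Lower fence = Q1 − 1.5·IQR = 45.35 − 38.40 = 6.95.
Upper fence = Q3 + 1.5·IQR = 70.95 + 38.40 = 109.35.
3.8 < 6.95 → outlier.
132.8 > 109.35 → outlier.
All remaining values lie within [6.95, 109.35].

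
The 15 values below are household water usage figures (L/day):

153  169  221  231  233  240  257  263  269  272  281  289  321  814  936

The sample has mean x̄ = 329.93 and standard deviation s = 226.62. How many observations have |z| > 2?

2

Cutoffs: x̄ ± 2s = [-123.31, 783.17].
Outside the cutoffs: 814, 936.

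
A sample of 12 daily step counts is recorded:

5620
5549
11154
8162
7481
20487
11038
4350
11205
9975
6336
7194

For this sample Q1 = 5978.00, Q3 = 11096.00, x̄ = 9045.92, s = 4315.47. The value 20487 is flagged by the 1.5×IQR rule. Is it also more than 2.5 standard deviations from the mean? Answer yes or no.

z = (20487 − 9045.92) / 4315.47 = 2.65.
|z| = 2.65 > 2.5.

yes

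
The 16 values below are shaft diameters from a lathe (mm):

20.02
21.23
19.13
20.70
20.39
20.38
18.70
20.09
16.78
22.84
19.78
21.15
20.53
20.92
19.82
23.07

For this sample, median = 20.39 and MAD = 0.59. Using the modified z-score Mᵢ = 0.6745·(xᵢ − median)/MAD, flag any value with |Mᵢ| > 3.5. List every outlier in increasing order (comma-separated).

16.78

|Mᵢ| > 3.5 ⇔ |xᵢ − 20.39| > 3.5·0.59/0.6745 = 3.06.
So outliers lie outside [17.33, 23.45].
16.78: M = -4.13 → outlier.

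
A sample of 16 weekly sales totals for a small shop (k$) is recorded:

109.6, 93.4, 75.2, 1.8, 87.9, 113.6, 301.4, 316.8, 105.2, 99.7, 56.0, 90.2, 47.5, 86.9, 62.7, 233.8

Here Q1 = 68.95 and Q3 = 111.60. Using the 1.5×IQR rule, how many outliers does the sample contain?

4

IQR = 42.65; fences at 68.95 − 63.975 = 4.975 and 111.60 + 63.975 = 175.575.
Outside the cutoffs: 1.8, 233.8, 301.4, 316.8.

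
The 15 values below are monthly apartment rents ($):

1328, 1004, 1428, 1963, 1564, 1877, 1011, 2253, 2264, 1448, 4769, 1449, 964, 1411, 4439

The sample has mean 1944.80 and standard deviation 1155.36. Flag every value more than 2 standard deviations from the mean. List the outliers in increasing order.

4439, 4769

Cutoffs at x̄ ± 2s: 1944.80 ± 2·1155.36 = [-365.92, 4255.52].
4439: z = 2.16, |z| > 2 → outlier.
4769: z = 2.44, |z| > 2 → outlier.
Every other value lies within [-365.92, 4255.52].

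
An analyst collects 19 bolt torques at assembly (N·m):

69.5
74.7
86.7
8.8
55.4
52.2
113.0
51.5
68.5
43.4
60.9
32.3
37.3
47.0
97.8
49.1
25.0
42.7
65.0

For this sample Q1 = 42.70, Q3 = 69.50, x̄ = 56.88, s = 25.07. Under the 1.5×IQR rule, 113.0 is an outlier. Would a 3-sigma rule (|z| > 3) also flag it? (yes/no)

z = (113.0 − 56.88) / 25.07 = 2.24.
|z| = 2.24 ≤ 3.

no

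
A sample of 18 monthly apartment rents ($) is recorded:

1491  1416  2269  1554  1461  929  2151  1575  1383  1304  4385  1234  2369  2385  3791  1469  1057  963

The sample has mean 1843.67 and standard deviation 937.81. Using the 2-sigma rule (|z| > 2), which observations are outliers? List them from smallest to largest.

3791, 4385

Cutoffs at x̄ ± 2s: 1843.67 ± 2·937.81 = [-31.95, 3719.29].
3791: z = 2.08, |z| > 2 → outlier.
4385: z = 2.71, |z| > 2 → outlier.
Every other value lies within [-31.95, 3719.29].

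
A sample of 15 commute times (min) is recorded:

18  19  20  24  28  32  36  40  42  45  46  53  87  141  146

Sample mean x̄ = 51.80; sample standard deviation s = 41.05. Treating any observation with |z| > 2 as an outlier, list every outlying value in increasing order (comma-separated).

Cutoffs at x̄ ± 2s: 51.80 ± 2·41.05 = [-30.30, 133.90].
141: z = 2.17, |z| > 2 → outlier.
146: z = 2.29, |z| > 2 → outlier.
Every other value lies within [-30.30, 133.90].

141, 146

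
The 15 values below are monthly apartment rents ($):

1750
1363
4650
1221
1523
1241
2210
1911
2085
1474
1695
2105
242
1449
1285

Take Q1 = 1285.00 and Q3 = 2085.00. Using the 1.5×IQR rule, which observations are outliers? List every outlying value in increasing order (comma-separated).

IQR = Q3 − Q1 = 2085.00 − 1285.00 = 800.00.
Lower fence = Q1 − 1.5·IQR = 1285.00 − 1200.00 = 85.00.
Upper fence = Q3 + 1.5·IQR = 2085.00 + 1200.00 = 3285.00.
4650 > 3285.00 → outlier.
All remaining values lie within [85.00, 3285.00].

4650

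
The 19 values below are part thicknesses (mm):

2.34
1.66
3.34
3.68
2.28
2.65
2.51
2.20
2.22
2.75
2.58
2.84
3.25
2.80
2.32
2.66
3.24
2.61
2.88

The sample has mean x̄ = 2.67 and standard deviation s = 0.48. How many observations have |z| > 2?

Cutoffs: x̄ ± 2s = [1.71, 3.63].
Outside the cutoffs: 1.66, 3.68.

2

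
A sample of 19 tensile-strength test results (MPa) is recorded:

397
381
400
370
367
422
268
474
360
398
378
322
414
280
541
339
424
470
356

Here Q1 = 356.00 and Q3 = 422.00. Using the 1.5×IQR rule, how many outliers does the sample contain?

IQR = 66.00; fences at 356.00 − 99.00 = 257.00 and 422.00 + 99.00 = 521.00.
Outside the cutoffs: 541.

1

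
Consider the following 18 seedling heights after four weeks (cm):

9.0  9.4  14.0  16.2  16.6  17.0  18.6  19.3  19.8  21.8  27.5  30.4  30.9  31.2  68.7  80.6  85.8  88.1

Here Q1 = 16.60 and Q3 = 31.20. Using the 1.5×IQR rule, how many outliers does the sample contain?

4

IQR = 14.60; fences at 16.60 − 21.90 = -5.30 and 31.20 + 21.90 = 53.10.
Outside the cutoffs: 68.7, 80.6, 85.8, 88.1.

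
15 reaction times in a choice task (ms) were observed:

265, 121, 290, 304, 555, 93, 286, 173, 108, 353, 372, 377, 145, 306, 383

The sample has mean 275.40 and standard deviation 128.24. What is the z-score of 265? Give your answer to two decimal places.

z = (265 − 275.40) / 128.24 = -0.08.

-0.08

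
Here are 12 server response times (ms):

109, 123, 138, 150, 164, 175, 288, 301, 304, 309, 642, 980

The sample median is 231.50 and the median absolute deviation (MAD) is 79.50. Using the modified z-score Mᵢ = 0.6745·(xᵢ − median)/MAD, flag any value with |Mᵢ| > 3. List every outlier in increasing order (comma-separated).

642, 980

|Mᵢ| > 3 ⇔ |xᵢ − 231.50| > 3·79.50/0.6745 = 353.60.
So outliers lie outside [-122.10, 585.10].
642: M = 3.48 → outlier.
980: M = 6.35 → outlier.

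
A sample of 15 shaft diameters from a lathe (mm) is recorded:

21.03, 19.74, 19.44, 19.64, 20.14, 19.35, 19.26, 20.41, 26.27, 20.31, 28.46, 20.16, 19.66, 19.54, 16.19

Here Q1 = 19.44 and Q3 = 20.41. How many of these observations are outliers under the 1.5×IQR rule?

IQR = 0.97; fences at 19.44 − 1.455 = 17.985 and 20.41 + 1.455 = 21.865.
Outside the cutoffs: 16.19, 26.27, 28.46.

3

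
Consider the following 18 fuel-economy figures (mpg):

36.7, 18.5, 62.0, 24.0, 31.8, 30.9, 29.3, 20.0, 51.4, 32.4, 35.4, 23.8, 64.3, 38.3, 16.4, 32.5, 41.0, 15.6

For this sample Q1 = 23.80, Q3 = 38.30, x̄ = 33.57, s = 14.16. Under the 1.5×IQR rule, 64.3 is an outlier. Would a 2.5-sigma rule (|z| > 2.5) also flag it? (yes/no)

z = (64.3 − 33.57) / 14.16 = 2.17.
|z| = 2.17 ≤ 2.5.

no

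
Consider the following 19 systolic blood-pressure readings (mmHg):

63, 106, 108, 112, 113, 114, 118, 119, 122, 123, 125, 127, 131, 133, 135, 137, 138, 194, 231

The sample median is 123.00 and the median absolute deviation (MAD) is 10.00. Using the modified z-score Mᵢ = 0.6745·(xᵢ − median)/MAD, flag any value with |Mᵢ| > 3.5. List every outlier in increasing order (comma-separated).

63, 194, 231

|Mᵢ| > 3.5 ⇔ |xᵢ − 123.00| > 3.5·10.00/0.6745 = 51.89.
So outliers lie outside [71.11, 174.89].
63: M = -4.05 → outlier.
194: M = 4.79 → outlier.
231: M = 7.28 → outlier.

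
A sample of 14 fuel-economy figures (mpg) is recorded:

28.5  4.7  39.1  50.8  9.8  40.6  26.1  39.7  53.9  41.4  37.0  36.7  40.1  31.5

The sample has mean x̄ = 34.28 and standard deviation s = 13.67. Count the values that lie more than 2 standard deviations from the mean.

Cutoffs: x̄ ± 2s = [6.94, 61.62].
Outside the cutoffs: 4.7.

1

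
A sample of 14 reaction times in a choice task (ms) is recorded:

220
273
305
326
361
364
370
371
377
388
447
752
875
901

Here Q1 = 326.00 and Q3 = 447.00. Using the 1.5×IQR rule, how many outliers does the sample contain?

3

IQR = 121.00; fences at 326.00 − 181.50 = 144.50 and 447.00 + 181.50 = 628.50.
Outside the cutoffs: 752, 875, 901.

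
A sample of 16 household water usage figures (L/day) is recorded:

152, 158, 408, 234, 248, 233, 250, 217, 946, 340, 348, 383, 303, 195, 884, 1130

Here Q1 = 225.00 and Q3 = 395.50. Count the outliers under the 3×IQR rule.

2

IQR = 170.50; fences at 225.00 − 511.50 = -286.50 and 395.50 + 511.50 = 907.00.
Outside the cutoffs: 946, 1130.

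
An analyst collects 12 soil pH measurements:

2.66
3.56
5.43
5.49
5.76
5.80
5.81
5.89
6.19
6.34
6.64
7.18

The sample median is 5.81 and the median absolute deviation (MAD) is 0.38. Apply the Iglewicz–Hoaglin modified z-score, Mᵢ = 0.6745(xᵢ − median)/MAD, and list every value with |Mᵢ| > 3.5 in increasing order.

|Mᵢ| > 3.5 ⇔ |xᵢ − 5.81| > 3.5·0.38/0.6745 = 1.97.
So outliers lie outside [3.84, 7.78].
2.66: M = -5.59 → outlier.
3.56: M = -3.99 → outlier.

2.66, 3.56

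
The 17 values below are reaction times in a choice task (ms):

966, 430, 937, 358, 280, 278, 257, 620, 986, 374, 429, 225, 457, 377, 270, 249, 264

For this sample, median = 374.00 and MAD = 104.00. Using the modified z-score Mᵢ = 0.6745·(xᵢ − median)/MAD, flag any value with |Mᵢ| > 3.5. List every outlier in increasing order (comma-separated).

937, 966, 986

|Mᵢ| > 3.5 ⇔ |xᵢ − 374.00| > 3.5·104.00/0.6745 = 539.66.
So outliers lie outside [-165.66, 913.66].
937: M = 3.65 → outlier.
966: M = 3.84 → outlier.
986: M = 3.97 → outlier.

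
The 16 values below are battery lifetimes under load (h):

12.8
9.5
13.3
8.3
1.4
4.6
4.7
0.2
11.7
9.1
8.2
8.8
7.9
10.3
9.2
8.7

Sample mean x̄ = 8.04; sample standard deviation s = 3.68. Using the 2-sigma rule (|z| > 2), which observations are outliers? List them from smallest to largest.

Cutoffs at x̄ ± 2s: 8.04 ± 2·3.68 = [0.68, 15.40].
0.2: z = -2.13, |z| > 2 → outlier.
Every other value lies within [0.68, 15.40].

0.2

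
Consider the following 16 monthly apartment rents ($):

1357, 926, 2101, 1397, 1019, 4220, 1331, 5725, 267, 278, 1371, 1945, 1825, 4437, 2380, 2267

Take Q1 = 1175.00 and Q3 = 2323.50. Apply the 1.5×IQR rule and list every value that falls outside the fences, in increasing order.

IQR = Q3 − Q1 = 2323.50 − 1175.00 = 1148.50.
Lower fence = Q1 − 1.5·IQR = 1175.00 − 1722.75 = -547.75.
Upper fence = Q3 + 1.5·IQR = 2323.50 + 1722.75 = 4046.25.
4220 > 4046.25 → outlier.
4437 > 4046.25 → outlier.
5725 > 4046.25 → outlier.
All remaining values lie within [-547.75, 4046.25].

4220, 4437, 5725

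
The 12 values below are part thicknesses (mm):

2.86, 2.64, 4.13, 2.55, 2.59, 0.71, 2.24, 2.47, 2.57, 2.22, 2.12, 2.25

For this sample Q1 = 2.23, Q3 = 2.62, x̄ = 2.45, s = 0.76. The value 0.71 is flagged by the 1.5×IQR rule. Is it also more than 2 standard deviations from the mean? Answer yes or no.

z = (0.71 − 2.45) / 0.76 = -2.29.
|z| = 2.29 > 2.

yes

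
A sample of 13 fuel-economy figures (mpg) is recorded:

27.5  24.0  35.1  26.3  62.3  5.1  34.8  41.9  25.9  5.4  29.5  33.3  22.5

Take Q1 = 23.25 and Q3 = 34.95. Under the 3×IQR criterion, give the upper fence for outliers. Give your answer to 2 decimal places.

70.05

IQR = Q3 − Q1 = 34.95 − 23.25 = 11.70.
Lower fence = Q1 − 3·IQR = 23.25 − 35.10 = -11.85.
Upper fence = Q3 + 3·IQR = 34.95 + 35.10 = 70.05.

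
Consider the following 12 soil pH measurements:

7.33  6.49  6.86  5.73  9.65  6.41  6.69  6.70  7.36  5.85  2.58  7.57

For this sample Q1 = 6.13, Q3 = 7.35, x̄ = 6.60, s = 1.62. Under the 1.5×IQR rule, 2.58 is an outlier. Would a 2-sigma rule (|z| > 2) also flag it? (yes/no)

z = (2.58 − 6.60) / 1.62 = -2.48.
|z| = 2.48 > 2.

yes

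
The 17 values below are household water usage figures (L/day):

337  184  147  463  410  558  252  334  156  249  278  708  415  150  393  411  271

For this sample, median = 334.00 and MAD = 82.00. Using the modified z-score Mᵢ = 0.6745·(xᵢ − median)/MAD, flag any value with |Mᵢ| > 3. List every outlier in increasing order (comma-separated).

708

|Mᵢ| > 3 ⇔ |xᵢ − 334.00| > 3·82.00/0.6745 = 364.71.
So outliers lie outside [-30.71, 698.71].
708: M = 3.08 → outlier.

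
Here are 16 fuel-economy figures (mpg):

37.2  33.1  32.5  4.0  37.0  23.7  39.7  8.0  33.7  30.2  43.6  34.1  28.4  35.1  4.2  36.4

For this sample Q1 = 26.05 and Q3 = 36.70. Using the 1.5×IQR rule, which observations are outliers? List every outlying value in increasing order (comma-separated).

4.0, 4.2, 8.0

IQR = Q3 − Q1 = 36.70 − 26.05 = 10.65.
Lower fence = Q1 − 1.5·IQR = 26.05 − 15.975 = 10.075.
Upper fence = Q3 + 1.5·IQR = 36.70 + 15.975 = 52.675.
4.0 < 10.075 → outlier.
4.2 < 10.075 → outlier.
8.0 < 10.075 → outlier.
All remaining values lie within [10.075, 52.675].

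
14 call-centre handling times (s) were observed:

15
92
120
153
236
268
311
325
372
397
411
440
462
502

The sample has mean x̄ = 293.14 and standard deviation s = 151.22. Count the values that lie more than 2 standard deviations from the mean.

Cutoffs: x̄ ± 2s = [-9.30, 595.58].
Every value lies within the cutoffs.

0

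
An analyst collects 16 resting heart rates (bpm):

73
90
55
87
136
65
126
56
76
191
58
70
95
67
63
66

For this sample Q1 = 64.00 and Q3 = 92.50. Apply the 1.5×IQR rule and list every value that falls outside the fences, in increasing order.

IQR = Q3 − Q1 = 92.50 − 64.00 = 28.50.
Lower fence = Q1 − 1.5·IQR = 64.00 − 42.75 = 21.25.
Upper fence = Q3 + 1.5·IQR = 92.50 + 42.75 = 135.25.
136 > 135.25 → outlier.
191 > 135.25 → outlier.
All remaining values lie within [21.25, 135.25].

136, 191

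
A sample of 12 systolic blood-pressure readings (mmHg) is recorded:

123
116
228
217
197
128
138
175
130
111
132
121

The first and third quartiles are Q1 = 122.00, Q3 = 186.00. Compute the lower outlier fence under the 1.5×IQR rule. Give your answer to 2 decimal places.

26.00

IQR = Q3 − Q1 = 186.00 − 122.00 = 64.00.
Lower fence = Q1 − 1.5·IQR = 122.00 − 96.00 = 26.00.
Upper fence = Q3 + 1.5·IQR = 186.00 + 96.00 = 282.00.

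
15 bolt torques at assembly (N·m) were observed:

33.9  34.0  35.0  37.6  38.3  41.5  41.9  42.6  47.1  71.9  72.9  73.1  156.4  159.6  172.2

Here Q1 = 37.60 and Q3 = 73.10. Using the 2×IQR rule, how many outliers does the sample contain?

IQR = 35.50; fences at 37.60 − 71.00 = -33.40 and 73.10 + 71.00 = 144.10.
Outside the cutoffs: 156.4, 159.6, 172.2.

3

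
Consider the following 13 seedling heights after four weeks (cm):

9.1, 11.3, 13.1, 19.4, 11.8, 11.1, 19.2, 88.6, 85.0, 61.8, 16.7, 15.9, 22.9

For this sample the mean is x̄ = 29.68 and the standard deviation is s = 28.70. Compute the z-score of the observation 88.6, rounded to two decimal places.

z = (88.6 − 29.68) / 28.70 = 2.05.

2.05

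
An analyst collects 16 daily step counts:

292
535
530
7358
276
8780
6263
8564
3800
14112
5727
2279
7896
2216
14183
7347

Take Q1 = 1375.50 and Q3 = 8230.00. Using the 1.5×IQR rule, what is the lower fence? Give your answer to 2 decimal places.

-8906.25

IQR = Q3 − Q1 = 8230.00 − 1375.50 = 6854.50.
Lower fence = Q1 − 1.5·IQR = 1375.50 − 10281.75 = -8906.25.
Upper fence = Q3 + 1.5·IQR = 8230.00 + 10281.75 = 18511.75.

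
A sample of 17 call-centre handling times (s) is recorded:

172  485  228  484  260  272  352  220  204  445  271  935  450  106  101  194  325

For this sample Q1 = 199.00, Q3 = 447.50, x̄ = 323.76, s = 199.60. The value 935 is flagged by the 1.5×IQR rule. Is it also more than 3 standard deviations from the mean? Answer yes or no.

yes

z = (935 − 323.76) / 199.60 = 3.06.
|z| = 3.06 > 3.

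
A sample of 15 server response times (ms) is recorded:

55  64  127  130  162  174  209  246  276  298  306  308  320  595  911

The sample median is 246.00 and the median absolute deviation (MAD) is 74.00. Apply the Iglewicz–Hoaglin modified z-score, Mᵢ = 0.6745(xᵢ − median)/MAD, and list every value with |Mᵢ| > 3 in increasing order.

|Mᵢ| > 3 ⇔ |xᵢ − 246.00| > 3·74.00/0.6745 = 329.13.
So outliers lie outside [-83.13, 575.13].
595: M = 3.18 → outlier.
911: M = 6.06 → outlier.

595, 911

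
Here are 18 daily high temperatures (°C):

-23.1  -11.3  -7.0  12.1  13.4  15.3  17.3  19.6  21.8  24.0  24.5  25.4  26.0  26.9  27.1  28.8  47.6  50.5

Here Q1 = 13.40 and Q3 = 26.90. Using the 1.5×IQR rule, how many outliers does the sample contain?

5

IQR = 13.50; fences at 13.40 − 20.25 = -6.85 and 26.90 + 20.25 = 47.15.
Outside the cutoffs: -23.1, -11.3, -7.0, 47.6, 50.5.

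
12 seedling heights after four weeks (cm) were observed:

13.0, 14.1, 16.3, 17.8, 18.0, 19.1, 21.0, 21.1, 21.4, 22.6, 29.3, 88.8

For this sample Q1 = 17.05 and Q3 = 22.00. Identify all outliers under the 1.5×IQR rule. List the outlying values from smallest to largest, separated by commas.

88.8

IQR = Q3 − Q1 = 22.00 − 17.05 = 4.95.
Lower fence = Q1 − 1.5·IQR = 17.05 − 7.425 = 9.625.
Upper fence = Q3 + 1.5·IQR = 22.00 + 7.425 = 29.425.
88.8 > 29.425 → outlier.
All remaining values lie within [9.625, 29.425].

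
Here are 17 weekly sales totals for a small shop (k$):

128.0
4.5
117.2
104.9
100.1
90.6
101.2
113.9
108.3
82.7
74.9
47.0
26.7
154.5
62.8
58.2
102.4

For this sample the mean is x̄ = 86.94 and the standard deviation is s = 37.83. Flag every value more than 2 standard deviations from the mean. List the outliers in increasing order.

4.5

Cutoffs at x̄ ± 2s: 86.94 ± 2·37.83 = [11.28, 162.60].
4.5: z = -2.18, |z| > 2 → outlier.
Every other value lies within [11.28, 162.60].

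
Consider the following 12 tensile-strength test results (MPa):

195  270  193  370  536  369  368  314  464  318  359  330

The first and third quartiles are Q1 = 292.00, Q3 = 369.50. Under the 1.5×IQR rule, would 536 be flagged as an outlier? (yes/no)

IQR = Q3 − Q1 = 369.50 − 292.00 = 77.50.
Lower fence = Q1 − 1.5·IQR = 292.00 − 116.25 = 175.75.
Upper fence = Q3 + 1.5·IQR = 369.50 + 116.25 = 485.75.
536 lies above the upper fence.

yes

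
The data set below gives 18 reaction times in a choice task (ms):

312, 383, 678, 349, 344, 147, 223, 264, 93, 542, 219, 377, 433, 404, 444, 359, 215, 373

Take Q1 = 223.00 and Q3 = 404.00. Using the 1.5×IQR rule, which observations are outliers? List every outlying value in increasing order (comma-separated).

IQR = Q3 − Q1 = 404.00 − 223.00 = 181.00.
Lower fence = Q1 − 1.5·IQR = 223.00 − 271.50 = -48.50.
Upper fence = Q3 + 1.5·IQR = 404.00 + 271.50 = 675.50.
678 > 675.50 → outlier.
All remaining values lie within [-48.50, 675.50].

678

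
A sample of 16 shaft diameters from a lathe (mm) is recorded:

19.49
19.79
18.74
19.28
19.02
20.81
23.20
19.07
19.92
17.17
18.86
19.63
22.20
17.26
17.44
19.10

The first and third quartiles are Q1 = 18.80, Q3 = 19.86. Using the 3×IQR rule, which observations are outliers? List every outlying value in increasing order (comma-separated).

23.20

IQR = Q3 − Q1 = 19.86 − 18.80 = 1.06.
Lower fence = Q1 − 3·IQR = 18.80 − 3.18 = 15.62.
Upper fence = Q3 + 3·IQR = 19.86 + 3.18 = 23.04.
23.20 > 23.04 → outlier.
All remaining values lie within [15.62, 23.04].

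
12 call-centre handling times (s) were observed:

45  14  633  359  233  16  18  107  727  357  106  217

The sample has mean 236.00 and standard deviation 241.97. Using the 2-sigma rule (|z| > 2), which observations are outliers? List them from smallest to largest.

Cutoffs at x̄ ± 2s: 236.00 ± 2·241.97 = [-247.94, 719.94].
727: z = 2.03, |z| > 2 → outlier.
Every other value lies within [-247.94, 719.94].

727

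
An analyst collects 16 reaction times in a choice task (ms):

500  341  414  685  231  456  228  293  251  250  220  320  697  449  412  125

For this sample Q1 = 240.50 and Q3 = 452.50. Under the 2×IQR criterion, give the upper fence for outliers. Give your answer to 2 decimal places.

876.50

IQR = Q3 − Q1 = 452.50 − 240.50 = 212.00.
Lower fence = Q1 − 2·IQR = 240.50 − 424.00 = -183.50.
Upper fence = Q3 + 2·IQR = 452.50 + 424.00 = 876.50.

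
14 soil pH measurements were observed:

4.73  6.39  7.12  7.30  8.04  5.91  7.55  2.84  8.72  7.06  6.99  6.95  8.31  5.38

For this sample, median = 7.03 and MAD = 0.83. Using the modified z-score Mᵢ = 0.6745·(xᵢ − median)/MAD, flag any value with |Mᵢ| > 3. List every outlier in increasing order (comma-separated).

2.84

|Mᵢ| > 3 ⇔ |xᵢ − 7.03| > 3·0.83/0.6745 = 3.69.
So outliers lie outside [3.34, 10.72].
2.84: M = -3.41 → outlier.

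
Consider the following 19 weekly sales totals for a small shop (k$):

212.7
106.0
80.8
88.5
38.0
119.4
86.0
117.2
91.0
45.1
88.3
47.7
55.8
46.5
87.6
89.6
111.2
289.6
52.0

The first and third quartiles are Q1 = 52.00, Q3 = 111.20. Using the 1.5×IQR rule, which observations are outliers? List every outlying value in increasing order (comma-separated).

IQR = Q3 − Q1 = 111.20 − 52.00 = 59.20.
Lower fence = Q1 − 1.5·IQR = 52.00 − 88.80 = -36.80.
Upper fence = Q3 + 1.5·IQR = 111.20 + 88.80 = 200.00.
212.7 > 200.00 → outlier.
289.6 > 200.00 → outlier.
All remaining values lie within [-36.80, 200.00].

212.7, 289.6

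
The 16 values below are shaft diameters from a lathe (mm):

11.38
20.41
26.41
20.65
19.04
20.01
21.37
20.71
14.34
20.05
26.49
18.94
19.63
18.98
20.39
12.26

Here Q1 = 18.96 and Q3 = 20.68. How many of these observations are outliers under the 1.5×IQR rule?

IQR = 1.72; fences at 18.96 − 2.58 = 16.38 and 20.68 + 2.58 = 23.26.
Outside the cutoffs: 11.38, 12.26, 14.34, 26.41, 26.49.

5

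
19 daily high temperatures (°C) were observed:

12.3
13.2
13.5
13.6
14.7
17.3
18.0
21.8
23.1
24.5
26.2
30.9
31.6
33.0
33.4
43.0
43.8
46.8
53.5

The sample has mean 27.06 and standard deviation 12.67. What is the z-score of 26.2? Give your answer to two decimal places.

-0.07

z = (26.2 − 27.06) / 12.67 = -0.07.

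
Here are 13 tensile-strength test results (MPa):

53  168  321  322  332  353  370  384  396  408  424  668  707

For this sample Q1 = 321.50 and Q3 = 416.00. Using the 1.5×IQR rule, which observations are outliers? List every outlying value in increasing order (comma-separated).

IQR = Q3 − Q1 = 416.00 − 321.50 = 94.50.
Lower fence = Q1 − 1.5·IQR = 321.50 − 141.75 = 179.75.
Upper fence = Q3 + 1.5·IQR = 416.00 + 141.75 = 557.75.
53 < 179.75 → outlier.
168 < 179.75 → outlier.
668 > 557.75 → outlier.
707 > 557.75 → outlier.
All remaining values lie within [179.75, 557.75].

53, 168, 668, 707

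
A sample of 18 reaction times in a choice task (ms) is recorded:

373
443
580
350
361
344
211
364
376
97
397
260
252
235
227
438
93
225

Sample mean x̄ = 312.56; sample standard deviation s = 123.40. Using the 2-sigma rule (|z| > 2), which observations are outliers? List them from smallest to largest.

Cutoffs at x̄ ± 2s: 312.56 ± 2·123.40 = [65.76, 559.36].
580: z = 2.17, |z| > 2 → outlier.
Every other value lies within [65.76, 559.36].

580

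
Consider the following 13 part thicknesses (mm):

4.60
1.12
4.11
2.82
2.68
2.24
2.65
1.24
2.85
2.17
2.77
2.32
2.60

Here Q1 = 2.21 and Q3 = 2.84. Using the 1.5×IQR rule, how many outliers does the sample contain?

4

IQR = 0.63; fences at 2.21 − 0.945 = 1.265 and 2.84 + 0.945 = 3.785.
Outside the cutoffs: 1.12, 1.24, 4.11, 4.60.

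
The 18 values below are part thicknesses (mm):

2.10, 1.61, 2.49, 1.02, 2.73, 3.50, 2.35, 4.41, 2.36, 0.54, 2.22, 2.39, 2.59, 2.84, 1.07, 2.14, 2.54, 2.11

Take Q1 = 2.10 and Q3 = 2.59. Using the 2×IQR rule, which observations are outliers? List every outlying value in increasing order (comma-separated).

0.54, 1.02, 1.07, 4.41

IQR = Q3 − Q1 = 2.59 − 2.10 = 0.49.
Lower fence = Q1 − 2·IQR = 2.10 − 0.98 = 1.12.
Upper fence = Q3 + 2·IQR = 2.59 + 0.98 = 3.57.
0.54 < 1.12 → outlier.
1.02 < 1.12 → outlier.
1.07 < 1.12 → outlier.
4.41 > 3.57 → outlier.
All remaining values lie within [1.12, 3.57].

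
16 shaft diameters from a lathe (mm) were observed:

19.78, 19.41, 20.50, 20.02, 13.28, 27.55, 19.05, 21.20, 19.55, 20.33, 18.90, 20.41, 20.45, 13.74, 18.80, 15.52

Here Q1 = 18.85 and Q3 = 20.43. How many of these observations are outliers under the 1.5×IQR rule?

IQR = 1.58; fences at 18.85 − 2.37 = 16.48 and 20.43 + 2.37 = 22.80.
Outside the cutoffs: 13.28, 13.74, 15.52, 27.55.

4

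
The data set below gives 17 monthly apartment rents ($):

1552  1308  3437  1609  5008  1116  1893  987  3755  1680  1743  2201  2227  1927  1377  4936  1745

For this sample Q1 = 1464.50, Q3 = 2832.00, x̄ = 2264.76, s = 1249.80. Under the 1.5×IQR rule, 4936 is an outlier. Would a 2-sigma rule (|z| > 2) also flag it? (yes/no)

yes

z = (4936 − 2264.76) / 1249.80 = 2.14.
|z| = 2.14 > 2.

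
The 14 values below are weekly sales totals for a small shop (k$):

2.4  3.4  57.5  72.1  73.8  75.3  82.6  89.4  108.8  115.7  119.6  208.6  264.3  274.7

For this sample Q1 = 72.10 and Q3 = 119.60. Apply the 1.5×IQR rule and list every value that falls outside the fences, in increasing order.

208.6, 264.3, 274.7

IQR = Q3 − Q1 = 119.60 − 72.10 = 47.50.
Lower fence = Q1 − 1.5·IQR = 72.10 − 71.25 = 0.85.
Upper fence = Q3 + 1.5·IQR = 119.60 + 71.25 = 190.85.
208.6 > 190.85 → outlier.
264.3 > 190.85 → outlier.
274.7 > 190.85 → outlier.
All remaining values lie within [0.85, 190.85].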